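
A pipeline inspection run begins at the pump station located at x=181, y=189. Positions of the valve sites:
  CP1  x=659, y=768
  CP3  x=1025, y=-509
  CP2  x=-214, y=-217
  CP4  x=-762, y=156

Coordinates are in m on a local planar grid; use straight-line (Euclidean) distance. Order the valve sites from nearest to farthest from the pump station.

Computing each straight-line distance from x=181, y=189:
CP2 x=-214, y=-217: 566.4 m
CP1 x=659, y=768: 750.8 m
CP4 x=-762, y=156: 943.6 m
CP3 x=1025, y=-509: 1095.2 m

CP2, CP1, CP4, CP3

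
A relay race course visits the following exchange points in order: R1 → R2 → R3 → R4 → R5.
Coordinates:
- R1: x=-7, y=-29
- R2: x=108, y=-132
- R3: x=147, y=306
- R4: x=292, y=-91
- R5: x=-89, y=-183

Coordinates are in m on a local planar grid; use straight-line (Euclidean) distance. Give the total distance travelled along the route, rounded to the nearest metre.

Leg distances:
R1→R2: 154.4 m  (cumulative 154.4 m)
R2→R3: 439.7 m  (cumulative 594.1 m)
R3→R4: 422.7 m  (cumulative 1016.8 m)
R4→R5: 392.0 m  (cumulative 1408.7 m)
Total route length ≈ 1409 m.

1409 m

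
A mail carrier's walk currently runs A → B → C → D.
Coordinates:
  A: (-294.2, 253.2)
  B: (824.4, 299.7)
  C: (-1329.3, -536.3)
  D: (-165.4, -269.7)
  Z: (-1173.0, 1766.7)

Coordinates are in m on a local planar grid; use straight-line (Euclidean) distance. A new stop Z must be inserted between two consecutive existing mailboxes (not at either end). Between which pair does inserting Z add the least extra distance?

Added distance for inserting Z between each consecutive pair:
A–B: 3108.8 m
B–C: 2476.3 m
C–D: 3386.3 m
Smallest added distance is 2476.3 m, inserting between B and C.

between B and C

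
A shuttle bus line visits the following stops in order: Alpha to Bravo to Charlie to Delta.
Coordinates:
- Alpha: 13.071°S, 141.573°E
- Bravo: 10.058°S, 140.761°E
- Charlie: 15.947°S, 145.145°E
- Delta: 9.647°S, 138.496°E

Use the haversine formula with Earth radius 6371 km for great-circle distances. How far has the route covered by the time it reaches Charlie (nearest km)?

Leg distances:
Alpha→Bravo: 346.5 km  (cumulative 346.5 km)
Bravo→Charlie: 808.8 km  (cumulative 1155.3 km)
Cumulative distance at Charlie ≈ 1155 km.

1155 km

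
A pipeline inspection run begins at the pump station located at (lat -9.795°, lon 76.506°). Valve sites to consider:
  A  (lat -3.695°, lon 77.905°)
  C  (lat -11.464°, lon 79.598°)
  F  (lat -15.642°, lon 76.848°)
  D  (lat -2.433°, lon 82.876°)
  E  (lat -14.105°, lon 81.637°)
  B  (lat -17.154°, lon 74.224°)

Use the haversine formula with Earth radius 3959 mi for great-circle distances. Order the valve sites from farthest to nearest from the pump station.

D, B, E, A, F, C

Distances from the pump station:
D (lat -2.433°, lon 82.876°): 670.8 mi
B (lat -17.154°, lon 74.224°): 531.1 mi
E (lat -14.105°, lon 81.637°): 457.1 mi
A (lat -3.695°, lon 77.905°): 432.3 mi
F (lat -15.642°, lon 76.848°): 404.7 mi
C (lat -11.464°, lon 79.598°): 239.6 mi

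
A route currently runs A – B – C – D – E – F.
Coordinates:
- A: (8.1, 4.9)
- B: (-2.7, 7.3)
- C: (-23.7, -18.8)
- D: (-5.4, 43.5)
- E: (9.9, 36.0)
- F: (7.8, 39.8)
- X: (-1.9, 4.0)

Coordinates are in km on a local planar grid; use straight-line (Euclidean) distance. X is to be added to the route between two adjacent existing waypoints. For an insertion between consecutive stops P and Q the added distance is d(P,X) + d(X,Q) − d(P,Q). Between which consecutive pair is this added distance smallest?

between B and C

Added distance for inserting X between each consecutive pair:
A–B: 2.4 km
B–C: 1.4 km
C–D: 6.3 km
D–E: 56.7 km
E–F: 66.9 km
Smallest added distance is 1.4 km, inserting between B and C.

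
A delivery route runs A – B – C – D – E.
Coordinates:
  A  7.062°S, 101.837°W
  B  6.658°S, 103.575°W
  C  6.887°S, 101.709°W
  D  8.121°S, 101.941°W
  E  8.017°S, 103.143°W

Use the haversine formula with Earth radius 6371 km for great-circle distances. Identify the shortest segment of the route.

Leg distances:
A→B: 197.1 km
B→C: 207.6 km
C→D: 139.6 km
D→E: 132.8 km
The shortest leg is D–E at 132.8 km.

D–E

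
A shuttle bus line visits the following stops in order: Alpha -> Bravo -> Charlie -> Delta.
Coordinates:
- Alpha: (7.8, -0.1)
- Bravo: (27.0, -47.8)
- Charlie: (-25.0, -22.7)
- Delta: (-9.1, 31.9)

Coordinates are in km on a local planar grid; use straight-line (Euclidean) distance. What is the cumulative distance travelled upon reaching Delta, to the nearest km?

166 km

Leg distances:
Alpha→Bravo: 51.4 km  (cumulative 51.4 km)
Bravo→Charlie: 57.7 km  (cumulative 109.2 km)
Charlie→Delta: 56.9 km  (cumulative 166.0 km)
Cumulative distance at Delta ≈ 166 km.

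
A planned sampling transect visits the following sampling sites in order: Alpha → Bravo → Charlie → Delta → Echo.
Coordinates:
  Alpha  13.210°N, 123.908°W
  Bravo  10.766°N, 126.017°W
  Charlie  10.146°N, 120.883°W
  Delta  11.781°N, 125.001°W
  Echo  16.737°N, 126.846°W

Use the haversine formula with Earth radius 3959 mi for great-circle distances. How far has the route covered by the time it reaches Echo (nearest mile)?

Leg distances:
Alpha→Bravo: 221.0 mi  (cumulative 221.0 mi)
Bravo→Charlie: 351.5 mi  (cumulative 572.5 mi)
Charlie→Delta: 301.3 mi  (cumulative 873.8 mi)
Delta→Echo: 364.0 mi  (cumulative 1237.8 mi)
Cumulative distance at Echo ≈ 1238 mi.

1238 mi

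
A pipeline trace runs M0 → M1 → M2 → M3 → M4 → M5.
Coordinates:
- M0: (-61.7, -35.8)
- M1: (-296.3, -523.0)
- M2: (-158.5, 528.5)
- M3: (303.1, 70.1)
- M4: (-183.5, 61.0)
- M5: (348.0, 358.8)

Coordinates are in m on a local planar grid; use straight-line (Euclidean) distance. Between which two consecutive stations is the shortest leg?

Leg distances:
M0→M1: 540.7 m
M1→M2: 1060.5 m
M2→M3: 650.5 m
M3→M4: 486.7 m
M4→M5: 609.2 m
The shortest leg is M3–M4 at 486.7 m.

M3–M4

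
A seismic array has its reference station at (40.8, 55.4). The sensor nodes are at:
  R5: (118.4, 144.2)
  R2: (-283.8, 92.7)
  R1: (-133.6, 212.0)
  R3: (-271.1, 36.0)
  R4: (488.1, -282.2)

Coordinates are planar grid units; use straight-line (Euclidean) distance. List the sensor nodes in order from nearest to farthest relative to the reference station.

R5, R1, R3, R2, R4

Computing each straight-line distance from (40.8, 55.4):
R5 (118.4, 144.2): 117.9
R1 (-133.6, 212.0): 234.4
R3 (-271.1, 36.0): 312.5
R2 (-283.8, 92.7): 326.7
R4 (488.1, -282.2): 560.4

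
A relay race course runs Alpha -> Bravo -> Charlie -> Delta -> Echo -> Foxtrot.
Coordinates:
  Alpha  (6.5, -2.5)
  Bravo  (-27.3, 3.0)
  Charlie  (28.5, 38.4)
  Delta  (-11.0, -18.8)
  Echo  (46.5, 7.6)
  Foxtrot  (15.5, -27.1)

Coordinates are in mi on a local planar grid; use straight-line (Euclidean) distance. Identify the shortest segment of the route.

Leg distances:
Alpha→Bravo: 34.2 mi
Bravo→Charlie: 66.1 mi
Charlie→Delta: 69.5 mi
Delta→Echo: 63.3 mi
Echo→Foxtrot: 46.5 mi
The shortest leg is Alpha–Bravo at 34.2 mi.

Alpha–Bravo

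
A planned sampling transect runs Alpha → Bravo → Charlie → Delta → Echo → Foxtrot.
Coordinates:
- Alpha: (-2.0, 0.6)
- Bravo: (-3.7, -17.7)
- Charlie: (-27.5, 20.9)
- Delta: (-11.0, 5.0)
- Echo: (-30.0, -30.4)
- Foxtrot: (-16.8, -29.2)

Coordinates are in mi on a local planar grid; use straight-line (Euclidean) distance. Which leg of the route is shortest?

Echo–Foxtrot

Leg distances:
Alpha→Bravo: 18.4 mi
Bravo→Charlie: 45.3 mi
Charlie→Delta: 22.9 mi
Delta→Echo: 40.2 mi
Echo→Foxtrot: 13.3 mi
The shortest leg is Echo–Foxtrot at 13.3 mi.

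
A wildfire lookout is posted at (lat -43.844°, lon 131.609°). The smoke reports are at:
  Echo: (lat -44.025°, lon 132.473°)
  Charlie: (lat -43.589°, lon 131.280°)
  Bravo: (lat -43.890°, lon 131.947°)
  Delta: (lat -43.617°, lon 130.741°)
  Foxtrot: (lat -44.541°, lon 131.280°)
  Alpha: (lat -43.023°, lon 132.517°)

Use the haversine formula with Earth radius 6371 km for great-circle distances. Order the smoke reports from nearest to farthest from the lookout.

Bravo, Charlie, Echo, Delta, Foxtrot, Alpha

Distance from the lookout at (lat -43.844°, lon 131.609°) to each:
Bravo (lat -43.890°, lon 131.947°): 27.6 km
Charlie (lat -43.589°, lon 131.280°): 38.8 km
Echo (lat -44.025°, lon 132.473°): 72.1 km
Delta (lat -43.617°, lon 130.741°): 74.2 km
Foxtrot (lat -44.541°, lon 131.280°): 81.8 km
Alpha (lat -43.023°, lon 132.517°): 117.1 km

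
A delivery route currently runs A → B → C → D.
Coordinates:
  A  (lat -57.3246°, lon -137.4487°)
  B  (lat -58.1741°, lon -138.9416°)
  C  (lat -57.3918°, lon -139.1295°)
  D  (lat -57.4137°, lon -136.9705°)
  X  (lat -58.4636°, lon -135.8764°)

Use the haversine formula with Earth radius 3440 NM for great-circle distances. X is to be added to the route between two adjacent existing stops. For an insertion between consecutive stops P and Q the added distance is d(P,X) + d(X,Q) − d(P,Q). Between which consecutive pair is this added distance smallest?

Added distance for inserting X between each consecutive pair:
A–B: 113.1 NM
B–C: 172.9 NM
C–D: 124.2 NM
Smallest added distance is 113.1 NM, inserting between A and B.

between A and B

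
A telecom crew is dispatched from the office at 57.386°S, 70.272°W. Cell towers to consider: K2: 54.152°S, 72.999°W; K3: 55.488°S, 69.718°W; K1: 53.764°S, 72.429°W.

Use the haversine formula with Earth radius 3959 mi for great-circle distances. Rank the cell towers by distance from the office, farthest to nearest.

Distance from the office at 57.386°S, 70.272°W to each:
K1 53.764°S, 72.429°W: 264.0 mi
K2 54.152°S, 72.999°W: 247.3 mi
K3 55.488°S, 69.718°W: 132.8 mi

K1, K2, K3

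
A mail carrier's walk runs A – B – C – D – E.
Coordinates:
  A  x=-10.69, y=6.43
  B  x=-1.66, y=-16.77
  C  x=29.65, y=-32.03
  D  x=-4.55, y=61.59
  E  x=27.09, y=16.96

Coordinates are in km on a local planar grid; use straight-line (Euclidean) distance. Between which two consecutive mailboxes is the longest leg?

Leg distances:
A→B: 24.9 km
B→C: 34.8 km
C→D: 99.7 km
D→E: 54.7 km
The longest leg is C–D at 99.7 km.

C–D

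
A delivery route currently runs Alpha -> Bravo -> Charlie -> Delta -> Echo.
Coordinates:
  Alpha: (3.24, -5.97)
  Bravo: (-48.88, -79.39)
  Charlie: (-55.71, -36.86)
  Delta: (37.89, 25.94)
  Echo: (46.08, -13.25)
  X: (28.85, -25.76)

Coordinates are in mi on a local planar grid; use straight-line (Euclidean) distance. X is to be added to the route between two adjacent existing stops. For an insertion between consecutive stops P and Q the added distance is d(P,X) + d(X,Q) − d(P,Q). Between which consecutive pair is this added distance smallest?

between Charlie and Delta

Added distance for inserting X between each consecutive pair:
Alpha–Bravo: 36.8 mi
Bravo–Charlie: 136.6 mi
Charlie–Delta: 25.1 mi
Delta–Echo: 33.7 mi
Smallest added distance is 25.1 mi, inserting between Charlie and Delta.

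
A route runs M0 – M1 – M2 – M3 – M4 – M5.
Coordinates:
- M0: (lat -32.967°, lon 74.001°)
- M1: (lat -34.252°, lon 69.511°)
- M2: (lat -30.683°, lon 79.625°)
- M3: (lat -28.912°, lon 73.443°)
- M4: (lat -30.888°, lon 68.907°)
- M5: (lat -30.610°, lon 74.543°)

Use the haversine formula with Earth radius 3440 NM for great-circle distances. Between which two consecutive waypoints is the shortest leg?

Leg distances:
M0→M1: 237.4 NM
M1→M2: 555.0 NM
M2→M3: 339.1 NM
M3→M4: 264.2 NM
M4→M5: 291.3 NM
The shortest leg is M0–M1 at 237.4 NM.

M0–M1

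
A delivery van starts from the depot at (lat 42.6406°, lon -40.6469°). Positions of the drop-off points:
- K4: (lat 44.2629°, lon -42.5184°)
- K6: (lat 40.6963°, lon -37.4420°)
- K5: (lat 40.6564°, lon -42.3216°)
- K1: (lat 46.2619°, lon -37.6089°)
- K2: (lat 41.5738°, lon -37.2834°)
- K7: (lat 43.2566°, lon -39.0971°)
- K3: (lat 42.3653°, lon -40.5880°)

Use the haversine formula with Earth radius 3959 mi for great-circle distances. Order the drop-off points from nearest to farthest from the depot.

Distances from the depot:
K3 (lat 42.3653°, lon -40.5880°): 19.3 mi
K7 (lat 43.2566°, lon -39.0971°): 89.2 mi
K4 (lat 44.2629°, lon -42.5184°): 146.2 mi
K5 (lat 40.6564°, lon -42.3216°): 162.1 mi
K2 (lat 41.5738°, lon -37.2834°): 187.5 mi
K6 (lat 40.6963°, lon -37.4420°): 213.1 mi
K1 (lat 46.2619°, lon -37.6089°): 291.6 mi

K3, K7, K4, K5, K2, K6, K1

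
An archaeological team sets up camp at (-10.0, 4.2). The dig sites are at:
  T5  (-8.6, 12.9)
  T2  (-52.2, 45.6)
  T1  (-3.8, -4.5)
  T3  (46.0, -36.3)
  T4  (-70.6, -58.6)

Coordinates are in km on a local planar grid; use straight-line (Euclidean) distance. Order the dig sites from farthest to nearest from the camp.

T4, T3, T2, T1, T5

Distances from the camp:
T4 (-70.6, -58.6): 87.3 km
T3 (46.0, -36.3): 69.1 km
T2 (-52.2, 45.6): 59.1 km
T1 (-3.8, -4.5): 10.7 km
T5 (-8.6, 12.9): 8.8 km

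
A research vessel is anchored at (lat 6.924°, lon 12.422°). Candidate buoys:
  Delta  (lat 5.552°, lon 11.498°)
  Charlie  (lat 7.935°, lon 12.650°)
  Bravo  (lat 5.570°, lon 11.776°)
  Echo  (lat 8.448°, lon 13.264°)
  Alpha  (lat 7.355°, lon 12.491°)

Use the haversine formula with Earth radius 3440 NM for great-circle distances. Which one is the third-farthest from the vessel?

Distance to each, sorted:
Echo: 104.3 NM
Delta: 99.1 NM
Bravo: 90.0 NM
Charlie: 62.2 NM
Alpha: 26.2 NM
The third-farthest is Bravo at 90.0 NM.

Bravo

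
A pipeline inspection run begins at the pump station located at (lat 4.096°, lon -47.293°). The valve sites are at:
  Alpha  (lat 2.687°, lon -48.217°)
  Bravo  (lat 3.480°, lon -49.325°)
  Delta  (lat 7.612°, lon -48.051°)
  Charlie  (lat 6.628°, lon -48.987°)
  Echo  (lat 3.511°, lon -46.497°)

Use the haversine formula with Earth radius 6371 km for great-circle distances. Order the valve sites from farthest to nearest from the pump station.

Delta, Charlie, Bravo, Alpha, Echo

Computing each great-circle distance from (lat 4.096°, lon -47.293°):
Delta (lat 7.612°, lon -48.051°): 399.8 km
Charlie (lat 6.628°, lon -48.987°): 338.3 km
Bravo (lat 3.480°, lon -49.325°): 235.6 km
Alpha (lat 2.687°, lon -48.217°): 187.3 km
Echo (lat 3.511°, lon -46.497°): 109.7 km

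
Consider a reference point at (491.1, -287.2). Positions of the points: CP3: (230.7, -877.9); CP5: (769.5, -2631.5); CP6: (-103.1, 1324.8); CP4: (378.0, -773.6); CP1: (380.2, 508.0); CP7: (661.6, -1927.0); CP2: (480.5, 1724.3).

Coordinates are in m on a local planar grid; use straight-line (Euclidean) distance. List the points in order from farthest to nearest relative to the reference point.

CP5, CP2, CP6, CP7, CP1, CP3, CP4

Computing each straight-line distance from (491.1, -287.2):
CP5 (769.5, -2631.5): 2360.8 m
CP2 (480.5, 1724.3): 2011.5 m
CP6 (-103.1, 1324.8): 1718.0 m
CP7 (661.6, -1927.0): 1648.6 m
CP1 (380.2, 508.0): 802.9 m
CP3 (230.7, -877.9): 645.5 m
CP4 (378.0, -773.6): 499.4 m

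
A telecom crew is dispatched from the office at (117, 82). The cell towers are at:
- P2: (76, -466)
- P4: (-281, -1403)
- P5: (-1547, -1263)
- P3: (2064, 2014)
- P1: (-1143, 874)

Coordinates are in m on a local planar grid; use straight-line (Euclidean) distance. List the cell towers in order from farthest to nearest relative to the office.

Distance from the office at (117, 82) to each:
P3 (2064, 2014): 2742.9 m
P5 (-1547, -1263): 2139.6 m
P4 (-281, -1403): 1537.4 m
P1 (-1143, 874): 1488.2 m
P2 (76, -466): 549.5 m

P3, P5, P4, P1, P2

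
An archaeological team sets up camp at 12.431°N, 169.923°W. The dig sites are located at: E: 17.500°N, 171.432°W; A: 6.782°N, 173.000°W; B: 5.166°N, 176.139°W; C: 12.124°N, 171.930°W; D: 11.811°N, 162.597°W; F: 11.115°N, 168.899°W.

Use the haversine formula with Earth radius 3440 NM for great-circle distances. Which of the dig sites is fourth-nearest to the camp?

A

Distance to each, sorted:
F: 99.3 NM
C: 119.2 NM
E: 316.7 NM
A: 384.9 NM
D: 431.6 NM
B: 571.0 NM
The fourth-nearest is A at 384.9 NM.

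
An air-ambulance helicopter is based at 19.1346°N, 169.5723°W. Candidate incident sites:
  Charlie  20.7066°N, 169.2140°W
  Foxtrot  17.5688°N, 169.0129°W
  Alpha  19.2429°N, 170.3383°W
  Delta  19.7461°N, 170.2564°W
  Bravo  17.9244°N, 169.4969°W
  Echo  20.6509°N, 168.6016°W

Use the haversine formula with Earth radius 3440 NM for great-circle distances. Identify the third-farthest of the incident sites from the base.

Distances from the base (19.1346°N, 169.5723°W):
Echo: 106.3 NM
Foxtrot: 99.3 NM
Charlie: 96.5 NM
Bravo: 72.8 NM
Delta: 53.4 NM
Alpha: 43.9 NM
The third-farthest is Charlie at 96.5 NM.

Charlie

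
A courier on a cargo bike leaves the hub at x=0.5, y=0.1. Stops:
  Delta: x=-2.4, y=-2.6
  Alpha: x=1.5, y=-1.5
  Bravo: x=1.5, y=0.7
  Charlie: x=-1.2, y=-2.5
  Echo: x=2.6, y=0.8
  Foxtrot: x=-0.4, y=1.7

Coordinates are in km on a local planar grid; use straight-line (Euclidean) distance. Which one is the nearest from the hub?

Bravo

Distances from the hub (x=0.5, y=0.1):
Bravo: 1.2 km
Foxtrot: 1.8 km
Alpha: 1.9 km
Echo: 2.2 km
Charlie: 3.1 km
Delta: 4.0 km
The nearest is Bravo at 1.2 km.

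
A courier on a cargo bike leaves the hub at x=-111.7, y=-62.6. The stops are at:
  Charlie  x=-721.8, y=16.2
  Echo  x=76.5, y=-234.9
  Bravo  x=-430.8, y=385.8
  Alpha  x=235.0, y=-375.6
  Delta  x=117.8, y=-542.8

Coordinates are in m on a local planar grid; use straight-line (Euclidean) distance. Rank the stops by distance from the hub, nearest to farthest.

Echo, Alpha, Delta, Bravo, Charlie

Distance from the hub at x=-111.7, y=-62.6 to each:
Echo x=76.5, y=-234.9: 255.2 m
Alpha x=235.0, y=-375.6: 467.1 m
Delta x=117.8, y=-542.8: 532.2 m
Bravo x=-430.8, y=385.8: 550.4 m
Charlie x=-721.8, y=16.2: 615.2 m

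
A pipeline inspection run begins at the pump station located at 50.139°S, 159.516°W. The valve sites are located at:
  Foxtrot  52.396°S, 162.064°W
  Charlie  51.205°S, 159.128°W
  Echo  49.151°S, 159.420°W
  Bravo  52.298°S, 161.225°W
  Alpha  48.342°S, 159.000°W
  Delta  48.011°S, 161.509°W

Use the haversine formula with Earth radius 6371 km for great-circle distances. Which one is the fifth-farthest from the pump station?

Distances from the pump station (50.139°S, 159.516°W):
Foxtrot: 307.2 km
Delta: 277.6 km
Bravo: 267.9 km
Alpha: 203.3 km
Charlie: 121.6 km
Echo: 110.1 km
The fifth-farthest is Charlie at 121.6 km.

Charlie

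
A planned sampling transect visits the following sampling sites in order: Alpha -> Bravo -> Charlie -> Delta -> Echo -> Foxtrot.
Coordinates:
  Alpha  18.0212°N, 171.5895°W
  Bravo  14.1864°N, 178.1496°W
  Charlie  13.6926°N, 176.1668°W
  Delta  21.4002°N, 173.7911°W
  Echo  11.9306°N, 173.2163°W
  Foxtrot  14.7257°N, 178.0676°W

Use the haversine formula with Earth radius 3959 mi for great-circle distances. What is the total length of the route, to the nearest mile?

Leg distances:
Alpha→Bravo: 509.7 mi  (cumulative 509.7 mi)
Bravo→Charlie: 137.3 mi  (cumulative 647.0 mi)
Charlie→Delta: 555.1 mi  (cumulative 1202.0 mi)
Delta→Echo: 655.4 mi  (cumulative 1857.4 mi)
Echo→Foxtrot: 379.0 mi  (cumulative 2236.5 mi)
Total route length ≈ 2236 mi.

2236 mi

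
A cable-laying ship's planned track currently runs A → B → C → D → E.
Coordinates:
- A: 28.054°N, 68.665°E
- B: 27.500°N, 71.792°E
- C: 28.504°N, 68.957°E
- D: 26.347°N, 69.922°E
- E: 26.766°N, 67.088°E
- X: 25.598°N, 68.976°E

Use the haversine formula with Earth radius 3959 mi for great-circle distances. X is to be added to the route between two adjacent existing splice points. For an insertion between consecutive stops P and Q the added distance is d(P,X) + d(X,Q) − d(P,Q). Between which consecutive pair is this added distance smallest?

Added distance for inserting X between each consecutive pair:
A–B: 193.9 mi
B–C: 232.5 mi
C–D: 118.7 mi
D–E: 43.0 mi
Smallest added distance is 43.0 mi, inserting between D and E.

between D and E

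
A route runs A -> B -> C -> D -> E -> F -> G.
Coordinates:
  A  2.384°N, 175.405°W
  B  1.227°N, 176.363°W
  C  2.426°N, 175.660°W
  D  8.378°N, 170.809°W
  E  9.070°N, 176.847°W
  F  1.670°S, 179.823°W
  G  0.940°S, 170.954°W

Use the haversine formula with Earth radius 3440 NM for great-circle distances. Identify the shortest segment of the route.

Leg distances:
A→B: 90.2 NM
B→C: 83.4 NM
C→D: 460.1 NM
D→E: 360.7 NM
E→F: 668.9 NM
F→G: 534.1 NM
The shortest leg is B–C at 83.4 NM.

B–C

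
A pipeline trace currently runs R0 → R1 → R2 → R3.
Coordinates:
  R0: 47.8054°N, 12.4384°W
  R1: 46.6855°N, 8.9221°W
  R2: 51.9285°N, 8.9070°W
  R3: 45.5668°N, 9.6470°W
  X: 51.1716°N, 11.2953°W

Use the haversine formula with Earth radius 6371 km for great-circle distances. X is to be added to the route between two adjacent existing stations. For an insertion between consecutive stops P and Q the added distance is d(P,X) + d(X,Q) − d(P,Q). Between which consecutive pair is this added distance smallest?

Added distance for inserting X between each consecutive pair:
R0–R1: 618.2 km
R1–R2: 130.4 km
R2–R3: 110.8 km
Smallest added distance is 110.8 km, inserting between R2 and R3.

between R2 and R3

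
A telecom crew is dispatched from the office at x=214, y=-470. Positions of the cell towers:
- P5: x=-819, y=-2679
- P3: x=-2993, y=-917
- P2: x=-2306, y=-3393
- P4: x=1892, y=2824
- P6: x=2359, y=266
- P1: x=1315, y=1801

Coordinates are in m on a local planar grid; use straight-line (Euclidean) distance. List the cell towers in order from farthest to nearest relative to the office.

P2, P4, P3, P1, P5, P6

Distances from the office:
P2 x=-2306, y=-3393: 3859.3 m
P4 x=1892, y=2824: 3696.8 m
P3 x=-2993, y=-917: 3238.0 m
P1 x=1315, y=1801: 2523.8 m
P5 x=-819, y=-2679: 2438.6 m
P6 x=2359, y=266: 2267.8 m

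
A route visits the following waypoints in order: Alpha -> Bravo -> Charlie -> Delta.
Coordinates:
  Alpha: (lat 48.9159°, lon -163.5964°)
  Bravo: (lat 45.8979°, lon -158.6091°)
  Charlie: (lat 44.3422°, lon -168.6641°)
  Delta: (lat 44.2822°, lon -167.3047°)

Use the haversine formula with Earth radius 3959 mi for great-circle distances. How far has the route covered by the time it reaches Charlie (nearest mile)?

Leg distances:
Alpha→Bravo: 312.7 mi  (cumulative 312.7 mi)
Bravo→Charlie: 501.5 mi  (cumulative 814.3 mi)
Cumulative distance at Charlie ≈ 814 mi.

814 mi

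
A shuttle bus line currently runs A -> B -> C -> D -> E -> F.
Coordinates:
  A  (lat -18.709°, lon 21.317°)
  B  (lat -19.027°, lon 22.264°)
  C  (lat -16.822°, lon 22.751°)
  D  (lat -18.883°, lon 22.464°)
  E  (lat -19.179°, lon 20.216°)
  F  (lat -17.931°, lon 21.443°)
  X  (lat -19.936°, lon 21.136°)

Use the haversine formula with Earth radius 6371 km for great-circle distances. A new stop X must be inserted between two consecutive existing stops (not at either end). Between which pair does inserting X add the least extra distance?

between D and E

Added distance for inserting X between each consecutive pair:
A–B: 187.6 km
B–C: 290.9 km
C–D: 336.7 km
D–E: 71.3 km
E–F: 163.5 km
Smallest added distance is 71.3 km, inserting between D and E.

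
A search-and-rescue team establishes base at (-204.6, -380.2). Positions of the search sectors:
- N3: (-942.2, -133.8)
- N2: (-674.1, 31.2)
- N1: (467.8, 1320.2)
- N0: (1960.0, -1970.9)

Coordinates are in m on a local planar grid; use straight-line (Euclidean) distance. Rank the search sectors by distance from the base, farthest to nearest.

Computing each straight-line distance from (-204.6, -380.2):
N0 (1960.0, -1970.9): 2686.2 m
N1 (467.8, 1320.2): 1828.5 m
N3 (-942.2, -133.8): 777.7 m
N2 (-674.1, 31.2): 624.2 m

N0, N1, N3, N2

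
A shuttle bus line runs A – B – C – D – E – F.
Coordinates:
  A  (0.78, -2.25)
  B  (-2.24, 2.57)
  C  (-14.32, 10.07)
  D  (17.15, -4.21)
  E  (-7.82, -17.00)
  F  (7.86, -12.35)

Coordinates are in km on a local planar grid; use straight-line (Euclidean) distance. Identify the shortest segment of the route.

Leg distances:
A→B: 5.7 km
B→C: 14.2 km
C→D: 34.6 km
D→E: 28.1 km
E→F: 16.4 km
The shortest leg is A–B at 5.7 km.

A–B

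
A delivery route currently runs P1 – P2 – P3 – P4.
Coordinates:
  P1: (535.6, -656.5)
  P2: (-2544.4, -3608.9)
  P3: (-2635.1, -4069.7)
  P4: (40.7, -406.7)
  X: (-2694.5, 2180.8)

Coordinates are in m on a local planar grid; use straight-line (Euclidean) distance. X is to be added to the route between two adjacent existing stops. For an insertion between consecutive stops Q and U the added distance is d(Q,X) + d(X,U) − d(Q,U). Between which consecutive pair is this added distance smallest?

Added distance for inserting X between each consecutive pair:
P1–P2: 5824.4 m
P2–P3: 11572.8 m
P3–P4: 5479.7 m
Smallest added distance is 5479.7 m, inserting between P3 and P4.

between P3 and P4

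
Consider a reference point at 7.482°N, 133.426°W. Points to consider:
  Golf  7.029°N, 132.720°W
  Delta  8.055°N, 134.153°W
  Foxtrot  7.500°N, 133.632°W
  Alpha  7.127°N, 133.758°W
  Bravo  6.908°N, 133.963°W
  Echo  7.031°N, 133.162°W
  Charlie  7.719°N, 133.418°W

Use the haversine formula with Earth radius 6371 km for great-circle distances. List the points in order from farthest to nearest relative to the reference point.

Computing each great-circle distance from 7.482°N, 133.426°W:
Delta 8.055°N, 134.153°W: 102.3 km
Golf 7.029°N, 132.720°W: 92.7 km
Bravo 6.908°N, 133.963°W: 87.1 km
Echo 7.031°N, 133.162°W: 58.0 km
Alpha 7.127°N, 133.758°W: 53.8 km
Charlie 7.719°N, 133.418°W: 26.4 km
Foxtrot 7.500°N, 133.632°W: 22.8 km

Delta, Golf, Bravo, Echo, Alpha, Charlie, Foxtrot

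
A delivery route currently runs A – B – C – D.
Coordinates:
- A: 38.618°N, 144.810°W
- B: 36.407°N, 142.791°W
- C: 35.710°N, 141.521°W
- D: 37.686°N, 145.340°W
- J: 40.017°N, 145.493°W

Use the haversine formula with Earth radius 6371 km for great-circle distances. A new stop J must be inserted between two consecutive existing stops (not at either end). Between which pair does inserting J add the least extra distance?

between A and B

Added distance for inserting J between each consecutive pair:
A–B: 328.4 km
B–C: 919.9 km
C–D: 446.6 km
Smallest added distance is 328.4 km, inserting between A and B.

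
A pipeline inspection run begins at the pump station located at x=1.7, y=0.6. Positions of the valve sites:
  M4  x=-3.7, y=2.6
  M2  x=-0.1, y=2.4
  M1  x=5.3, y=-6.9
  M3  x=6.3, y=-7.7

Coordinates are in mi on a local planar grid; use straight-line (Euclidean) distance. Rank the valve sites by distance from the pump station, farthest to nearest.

M3, M1, M4, M2

Computing each straight-line distance from x=1.7, y=0.6:
M3 x=6.3, y=-7.7: 9.5 mi
M1 x=5.3, y=-6.9: 8.3 mi
M4 x=-3.7, y=2.6: 5.8 mi
M2 x=-0.1, y=2.4: 2.5 mi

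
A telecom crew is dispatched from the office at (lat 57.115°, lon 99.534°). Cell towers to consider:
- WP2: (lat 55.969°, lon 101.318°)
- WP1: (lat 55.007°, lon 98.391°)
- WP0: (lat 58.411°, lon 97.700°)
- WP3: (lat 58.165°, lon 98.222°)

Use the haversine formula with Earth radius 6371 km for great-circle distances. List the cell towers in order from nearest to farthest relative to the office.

WP3, WP2, WP0, WP1

Distances from the office:
WP3 (lat 58.165°, lon 98.222°): 140.5 km
WP2 (lat 55.969°, lon 101.318°): 167.9 km
WP0 (lat 58.411°, lon 97.700°): 180.5 km
WP1 (lat 55.007°, lon 98.391°): 244.9 km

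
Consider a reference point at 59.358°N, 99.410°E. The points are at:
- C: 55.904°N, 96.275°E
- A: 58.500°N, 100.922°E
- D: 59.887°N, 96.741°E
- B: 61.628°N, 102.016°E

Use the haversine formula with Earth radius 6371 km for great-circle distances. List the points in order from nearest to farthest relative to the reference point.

A, D, B, C

Computing each great-circle distance from 59.358°N, 99.410°E:
A 58.500°N, 100.922°E: 129.0 km
D 59.887°N, 96.741°E: 161.2 km
B 61.628°N, 102.016°E: 289.9 km
C 55.904°N, 96.275°E: 426.9 km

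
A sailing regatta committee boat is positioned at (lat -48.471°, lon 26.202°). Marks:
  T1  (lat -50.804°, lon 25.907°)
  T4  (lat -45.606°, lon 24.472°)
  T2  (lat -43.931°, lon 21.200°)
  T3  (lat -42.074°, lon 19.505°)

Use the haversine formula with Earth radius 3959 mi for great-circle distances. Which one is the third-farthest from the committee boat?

T4

Distance to each, sorted:
T3: 548.6 mi
T2: 394.3 mi
T4: 214.1 mi
T1: 161.7 mi
The third-farthest is T4 at 214.1 mi.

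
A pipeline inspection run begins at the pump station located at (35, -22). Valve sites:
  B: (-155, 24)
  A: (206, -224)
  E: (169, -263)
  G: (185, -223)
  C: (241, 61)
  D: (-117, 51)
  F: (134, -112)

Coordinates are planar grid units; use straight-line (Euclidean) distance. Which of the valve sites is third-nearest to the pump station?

B

Distance to each, sorted:
F: 133.8
D: 168.6
B: 195.5
C: 222.1
G: 250.8
A: 264.7
E: 275.7
The third-nearest is B at 195.5.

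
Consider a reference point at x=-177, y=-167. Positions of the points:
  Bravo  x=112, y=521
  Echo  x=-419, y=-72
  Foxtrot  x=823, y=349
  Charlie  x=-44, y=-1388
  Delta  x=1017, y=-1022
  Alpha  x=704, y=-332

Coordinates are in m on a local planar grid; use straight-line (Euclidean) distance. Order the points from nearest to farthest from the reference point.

Distances from the reference point:
Echo x=-419, y=-72: 260.0 m
Bravo x=112, y=521: 746.2 m
Alpha x=704, y=-332: 896.3 m
Foxtrot x=823, y=349: 1125.3 m
Charlie x=-44, y=-1388: 1228.2 m
Delta x=1017, y=-1022: 1468.6 m

Echo, Bravo, Alpha, Foxtrot, Charlie, Delta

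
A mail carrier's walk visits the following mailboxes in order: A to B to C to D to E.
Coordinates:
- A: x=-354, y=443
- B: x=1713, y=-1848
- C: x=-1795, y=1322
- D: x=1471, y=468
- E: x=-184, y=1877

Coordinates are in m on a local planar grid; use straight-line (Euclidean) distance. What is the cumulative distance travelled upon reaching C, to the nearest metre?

Leg distances:
A→B: 3085.6 m  (cumulative 3085.6 m)
B→C: 4728.1 m  (cumulative 7813.7 m)
Cumulative distance at C ≈ 7814 m.

7814 m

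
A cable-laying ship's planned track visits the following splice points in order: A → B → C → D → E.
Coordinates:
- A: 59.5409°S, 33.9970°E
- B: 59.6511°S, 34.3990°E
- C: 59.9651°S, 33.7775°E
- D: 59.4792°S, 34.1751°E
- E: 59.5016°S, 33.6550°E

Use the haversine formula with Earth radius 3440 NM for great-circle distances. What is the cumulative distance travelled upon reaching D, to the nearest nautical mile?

72 NM

Leg distances:
A→B: 13.9 NM  (cumulative 13.9 NM)
B→C: 26.6 NM  (cumulative 40.5 NM)
C→D: 31.6 NM  (cumulative 72.0 NM)
Cumulative distance at D ≈ 72 NM.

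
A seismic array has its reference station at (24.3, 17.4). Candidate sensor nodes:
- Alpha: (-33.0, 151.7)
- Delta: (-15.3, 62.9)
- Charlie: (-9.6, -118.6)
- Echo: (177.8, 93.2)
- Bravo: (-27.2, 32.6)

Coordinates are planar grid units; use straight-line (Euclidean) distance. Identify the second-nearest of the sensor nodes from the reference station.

Distance to each, sorted:
Bravo: 53.7
Delta: 60.3
Charlie: 140.2
Alpha: 146.0
Echo: 171.2
The second-nearest is Delta at 60.3.

Delta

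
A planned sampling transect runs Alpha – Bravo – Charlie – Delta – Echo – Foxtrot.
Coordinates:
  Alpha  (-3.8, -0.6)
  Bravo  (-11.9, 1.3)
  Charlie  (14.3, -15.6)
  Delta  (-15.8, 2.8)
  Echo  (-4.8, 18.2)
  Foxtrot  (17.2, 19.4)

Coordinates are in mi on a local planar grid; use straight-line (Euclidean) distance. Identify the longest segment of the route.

Charlie–Delta

Leg distances:
Alpha→Bravo: 8.3 mi
Bravo→Charlie: 31.2 mi
Charlie→Delta: 35.3 mi
Delta→Echo: 18.9 mi
Echo→Foxtrot: 22.0 mi
The longest leg is Charlie–Delta at 35.3 mi.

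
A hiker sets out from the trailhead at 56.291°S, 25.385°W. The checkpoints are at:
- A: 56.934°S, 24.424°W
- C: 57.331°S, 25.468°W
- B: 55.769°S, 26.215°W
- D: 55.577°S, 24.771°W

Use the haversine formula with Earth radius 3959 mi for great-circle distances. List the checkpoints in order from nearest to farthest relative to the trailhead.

B, D, A, C

Distances from the trailhead:
B 55.769°S, 26.215°W: 48.2 mi
D 55.577°S, 24.771°W: 54.8 mi
A 56.934°S, 24.424°W: 57.5 mi
C 57.331°S, 25.468°W: 71.9 mi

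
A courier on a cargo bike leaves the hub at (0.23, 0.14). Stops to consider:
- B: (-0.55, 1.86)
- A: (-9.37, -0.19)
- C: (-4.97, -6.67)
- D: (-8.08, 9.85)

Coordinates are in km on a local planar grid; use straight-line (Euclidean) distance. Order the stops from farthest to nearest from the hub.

D, A, C, B

Computing each straight-line distance from (0.23, 0.14):
D (-8.08, 9.85): 12.8 km
A (-9.37, -0.19): 9.6 km
C (-4.97, -6.67): 8.6 km
B (-0.55, 1.86): 1.9 km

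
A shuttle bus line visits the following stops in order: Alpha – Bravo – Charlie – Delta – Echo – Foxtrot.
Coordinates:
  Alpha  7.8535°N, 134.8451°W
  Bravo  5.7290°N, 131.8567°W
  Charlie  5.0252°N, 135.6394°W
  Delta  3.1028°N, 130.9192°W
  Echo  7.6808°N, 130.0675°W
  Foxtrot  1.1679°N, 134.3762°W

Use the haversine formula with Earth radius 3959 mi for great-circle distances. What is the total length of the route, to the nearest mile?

1729 mi

Leg distances:
Alpha→Bravo: 252.2 mi  (cumulative 252.2 mi)
Bravo→Charlie: 264.7 mi  (cumulative 516.9 mi)
Charlie→Delta: 351.4 mi  (cumulative 868.3 mi)
Delta→Echo: 321.7 mi  (cumulative 1190.0 mi)
Echo→Foxtrot: 539.0 mi  (cumulative 1729.0 mi)
Total route length ≈ 1729 mi.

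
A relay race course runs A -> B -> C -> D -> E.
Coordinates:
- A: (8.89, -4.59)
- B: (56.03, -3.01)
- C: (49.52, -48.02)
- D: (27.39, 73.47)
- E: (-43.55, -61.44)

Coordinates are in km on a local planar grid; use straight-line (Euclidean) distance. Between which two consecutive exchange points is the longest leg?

D–E

Leg distances:
A→B: 47.2 km
B→C: 45.5 km
C→D: 123.5 km
D→E: 152.4 km
The longest leg is D–E at 152.4 km.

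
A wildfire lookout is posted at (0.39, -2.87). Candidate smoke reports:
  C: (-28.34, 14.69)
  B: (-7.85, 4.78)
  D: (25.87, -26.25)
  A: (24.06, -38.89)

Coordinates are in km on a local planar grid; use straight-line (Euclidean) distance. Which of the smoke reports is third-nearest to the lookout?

D

Distances from the lookout ((0.39, -2.87)):
B: 11.2 km
C: 33.7 km
D: 34.6 km
A: 43.1 km
The third-nearest is D at 34.6 km.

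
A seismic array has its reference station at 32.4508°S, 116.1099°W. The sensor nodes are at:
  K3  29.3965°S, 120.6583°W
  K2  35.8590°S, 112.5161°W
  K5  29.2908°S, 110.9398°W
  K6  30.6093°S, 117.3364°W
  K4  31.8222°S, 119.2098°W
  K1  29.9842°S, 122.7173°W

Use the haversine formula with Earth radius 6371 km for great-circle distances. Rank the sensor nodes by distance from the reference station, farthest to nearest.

K1, K5, K3, K2, K4, K6

Distances from the reference station:
K1 29.9842°S, 122.7173°W: 685.4 km
K5 29.2908°S, 110.9398°W: 605.6 km
K3 29.3965°S, 120.6583°W: 550.9 km
K2 35.8590°S, 112.5161°W: 502.9 km
K4 31.8222°S, 119.2098°W: 300.1 km
K6 30.6093°S, 117.3364°W: 235.5 km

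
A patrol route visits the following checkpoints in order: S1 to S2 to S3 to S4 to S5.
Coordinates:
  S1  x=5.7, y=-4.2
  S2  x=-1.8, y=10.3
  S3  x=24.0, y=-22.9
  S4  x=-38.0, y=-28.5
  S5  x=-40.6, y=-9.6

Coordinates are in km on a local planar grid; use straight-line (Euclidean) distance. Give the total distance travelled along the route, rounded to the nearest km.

Leg distances:
S1→S2: 16.3 km  (cumulative 16.3 km)
S2→S3: 42.0 km  (cumulative 58.4 km)
S3→S4: 62.3 km  (cumulative 120.6 km)
S4→S5: 19.1 km  (cumulative 139.7 km)
Total route length ≈ 140 km.

140 km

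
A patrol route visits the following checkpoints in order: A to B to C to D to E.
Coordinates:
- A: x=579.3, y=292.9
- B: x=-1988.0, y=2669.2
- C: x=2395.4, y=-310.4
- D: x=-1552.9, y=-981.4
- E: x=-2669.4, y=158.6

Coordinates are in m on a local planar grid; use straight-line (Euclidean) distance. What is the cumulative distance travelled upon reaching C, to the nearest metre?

8798 m

Leg distances:
A→B: 3498.3 m  (cumulative 3498.3 m)
B→C: 5300.2 m  (cumulative 8798.5 m)
Cumulative distance at C ≈ 8798 m.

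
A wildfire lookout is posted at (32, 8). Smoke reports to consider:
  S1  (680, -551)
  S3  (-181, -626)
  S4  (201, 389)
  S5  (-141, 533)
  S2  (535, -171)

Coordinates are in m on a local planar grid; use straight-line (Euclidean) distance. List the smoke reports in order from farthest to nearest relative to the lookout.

S1, S3, S5, S2, S4

Distances from the lookout:
S1 (680, -551): 855.8 m
S3 (-181, -626): 668.8 m
S5 (-141, 533): 552.8 m
S2 (535, -171): 533.9 m
S4 (201, 389): 416.8 m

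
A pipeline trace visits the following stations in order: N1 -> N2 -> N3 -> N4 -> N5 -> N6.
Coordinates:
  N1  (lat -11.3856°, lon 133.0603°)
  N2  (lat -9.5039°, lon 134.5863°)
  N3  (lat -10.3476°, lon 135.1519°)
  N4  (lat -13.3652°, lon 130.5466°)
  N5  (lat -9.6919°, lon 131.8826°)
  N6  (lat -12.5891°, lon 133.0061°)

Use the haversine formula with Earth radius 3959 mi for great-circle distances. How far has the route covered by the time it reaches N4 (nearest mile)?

611 mi

Leg distances:
N1→N2: 166.3 mi  (cumulative 166.3 mi)
N2→N3: 69.9 mi  (cumulative 236.2 mi)
N3→N4: 374.7 mi  (cumulative 610.9 mi)
Cumulative distance at N4 ≈ 611 mi.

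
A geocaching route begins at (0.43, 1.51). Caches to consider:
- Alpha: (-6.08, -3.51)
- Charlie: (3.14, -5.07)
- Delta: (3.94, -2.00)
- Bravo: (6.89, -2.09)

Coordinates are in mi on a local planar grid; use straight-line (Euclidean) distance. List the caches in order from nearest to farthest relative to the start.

Delta, Charlie, Bravo, Alpha

Distance from the start at (0.43, 1.51) to each:
Delta (3.94, -2.00): 5.0 mi
Charlie (3.14, -5.07): 7.1 mi
Bravo (6.89, -2.09): 7.4 mi
Alpha (-6.08, -3.51): 8.2 mi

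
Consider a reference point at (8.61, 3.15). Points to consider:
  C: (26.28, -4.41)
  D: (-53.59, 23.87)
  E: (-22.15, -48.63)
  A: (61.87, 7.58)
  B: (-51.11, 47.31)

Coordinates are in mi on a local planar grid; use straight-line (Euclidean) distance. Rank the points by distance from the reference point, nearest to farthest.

C, A, E, D, B

Distance from the reference point at (8.61, 3.15) to each:
C (26.28, -4.41): 19.2 mi
A (61.87, 7.58): 53.4 mi
E (-22.15, -48.63): 60.2 mi
D (-53.59, 23.87): 65.6 mi
B (-51.11, 47.31): 74.3 mi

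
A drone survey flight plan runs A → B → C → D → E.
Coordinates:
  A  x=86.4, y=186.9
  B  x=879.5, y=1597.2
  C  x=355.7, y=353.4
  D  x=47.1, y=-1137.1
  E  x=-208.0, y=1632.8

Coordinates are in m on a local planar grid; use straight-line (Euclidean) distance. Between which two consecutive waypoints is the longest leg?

Leg distances:
A→B: 1618.0 m
B→C: 1349.6 m
C→D: 1522.1 m
D→E: 2781.6 m
The longest leg is D–E at 2781.6 m.

D–E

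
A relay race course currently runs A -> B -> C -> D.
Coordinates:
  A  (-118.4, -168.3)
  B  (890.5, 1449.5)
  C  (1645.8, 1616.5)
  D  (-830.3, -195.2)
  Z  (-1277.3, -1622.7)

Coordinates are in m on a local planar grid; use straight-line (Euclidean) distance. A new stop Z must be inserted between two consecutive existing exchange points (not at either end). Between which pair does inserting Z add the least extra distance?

Added distance for inserting Z between each consecutive pair:
A–B: 3713.1 m
B–C: 7349.6 m
C–D: 2790.9 m
Smallest added distance is 2790.9 m, inserting between C and D.

between C and D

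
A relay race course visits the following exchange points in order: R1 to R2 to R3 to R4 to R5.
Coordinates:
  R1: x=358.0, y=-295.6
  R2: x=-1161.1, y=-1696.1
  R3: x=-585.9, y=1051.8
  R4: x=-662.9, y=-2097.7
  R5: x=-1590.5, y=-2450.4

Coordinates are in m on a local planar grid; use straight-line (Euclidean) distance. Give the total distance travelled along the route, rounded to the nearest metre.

9016 m

Leg distances:
R1→R2: 2066.2 m  (cumulative 2066.2 m)
R2→R3: 2807.5 m  (cumulative 4873.6 m)
R3→R4: 3150.4 m  (cumulative 8024.1 m)
R4→R5: 992.4 m  (cumulative 9016.5 m)
Total route length ≈ 9016 m.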